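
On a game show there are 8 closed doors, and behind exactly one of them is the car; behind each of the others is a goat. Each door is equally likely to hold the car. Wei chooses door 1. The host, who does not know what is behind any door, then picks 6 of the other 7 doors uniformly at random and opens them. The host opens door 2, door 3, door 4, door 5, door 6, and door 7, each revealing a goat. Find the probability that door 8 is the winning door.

1/2

Because the host chose which doors to open without knowing where the car is, the choice is independent of the prize location. Learning that none of the 6 opened doors holds the car simply rules out those 6 locations and leaves the remaining 2 doors still equally likely by symmetry.
So P(the car behind door 8) = 1/2.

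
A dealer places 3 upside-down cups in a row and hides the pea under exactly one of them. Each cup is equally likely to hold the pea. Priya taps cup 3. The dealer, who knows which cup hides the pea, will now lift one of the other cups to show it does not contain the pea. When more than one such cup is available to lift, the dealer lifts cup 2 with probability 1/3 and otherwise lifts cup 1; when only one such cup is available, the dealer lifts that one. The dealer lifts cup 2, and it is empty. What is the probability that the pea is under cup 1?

3/4

Condition on the true location of the pea.
If it is under cup 1 (prior 1/3): only cup 2 is available, probability 1; weight (1/3)·1 = 1/3.
If it is under cup 2 (prior 1/3): the dealer opened cup 2, so this case is ruled out; weight (1/3)·0 = 0.
If it is under cup 3 (prior 1/3): cup 2 is available, opened with probability 1/3; weight (1/3)·(1/3) = 1/9.
The weights sum to 4/9.
So P(the pea under cup 1 | the dealer opened cup 2) = (1/3) / (4/9) = 3/4.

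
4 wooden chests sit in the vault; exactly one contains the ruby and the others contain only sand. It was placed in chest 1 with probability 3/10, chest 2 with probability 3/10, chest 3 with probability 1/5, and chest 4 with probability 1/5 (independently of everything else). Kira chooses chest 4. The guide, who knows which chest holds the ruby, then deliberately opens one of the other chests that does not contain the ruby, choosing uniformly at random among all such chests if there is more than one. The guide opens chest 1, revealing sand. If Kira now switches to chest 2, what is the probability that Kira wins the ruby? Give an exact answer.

9/19

Apply Bayes' rule, conditioning on where the ruby actually is.
If it is in chest 1 (prior 3/10): the guide opened chest 1, so this case is ruled out; weight (3/10)·0 = 0.
If it is in chest 2 (prior 3/10): the guide has 2 equally likely choices, so probability 1/2; weight (3/10)·(1/2) = 3/20.
If it is in chest 3 (prior 1/5): the guide has 2 equally likely choices, so probability 1/2; weight (1/5)·(1/2) = 1/10.
If it is in chest 4 (prior 1/5): the guide has 3 equally likely choices, so probability 1/3; weight (1/5)·(1/3) = 1/15.
The weights sum to 19/60.
So P(the ruby in chest 2 | the guide opened chest 1) = (3/20) / (19/60) = 9/19.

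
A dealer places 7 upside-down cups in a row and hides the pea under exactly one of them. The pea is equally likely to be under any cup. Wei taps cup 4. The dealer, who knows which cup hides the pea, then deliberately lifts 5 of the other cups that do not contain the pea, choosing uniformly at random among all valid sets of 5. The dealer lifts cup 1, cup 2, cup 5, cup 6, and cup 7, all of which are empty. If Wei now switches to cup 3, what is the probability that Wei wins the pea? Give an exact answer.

6/7

Condition on the true location of the pea.
If it is under any of cups 1, 2, 5, 6, and 7 (prior 1/7 each): that cup was opened and seen not to hold the prize — ruled out; weight (1/7)·0 = 0 each.
If it is under cup 3 (prior 1/7): the dealer has no choice, probability 1; weight (1/7)·1 = 1/7.
If it is under cup 4 (prior 1/7): the dealer has 6 equally likely choices, so probability 1/6; weight (1/7)·(1/6) = 1/42.
The weights sum to 1/6.
So P(the pea under cup 3 | the dealer opened cup 1, cup 2, cup 5, cup 6, and cup 7) = (1/7) / (1/6) = 6/7.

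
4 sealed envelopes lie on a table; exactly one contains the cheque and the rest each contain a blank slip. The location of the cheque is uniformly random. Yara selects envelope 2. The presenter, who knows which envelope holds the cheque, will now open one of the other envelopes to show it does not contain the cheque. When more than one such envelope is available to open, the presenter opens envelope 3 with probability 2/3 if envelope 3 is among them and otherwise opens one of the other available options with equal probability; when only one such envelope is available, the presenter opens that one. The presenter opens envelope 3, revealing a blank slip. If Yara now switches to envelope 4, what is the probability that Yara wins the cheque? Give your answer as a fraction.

1/3

Consider each possible location of the cheque in turn.
If it is in any of envelopes 1, 2, and 4 (prior 1/4 each): envelope 3 is available, opened with probability 2/3; weight (1/4)·(2/3) = 1/6 each.
If it is in envelope 3 (prior 1/4): the presenter opened envelope 3, so this case is ruled out; weight (1/4)·0 = 0.
The weights sum to 1/2.
So P(the cheque in envelope 4 | the presenter opened envelope 3) = (1/6) / (1/2) = 1/3.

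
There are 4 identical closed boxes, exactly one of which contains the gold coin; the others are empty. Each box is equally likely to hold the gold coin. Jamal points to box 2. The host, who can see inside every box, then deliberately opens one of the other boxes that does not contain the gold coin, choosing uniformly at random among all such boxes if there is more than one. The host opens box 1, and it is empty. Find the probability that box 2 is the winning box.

Condition on the true location of the gold coin.
If it is in box 1 (prior 1/4): the host opened box 1, so this case is ruled out; weight (1/4)·0 = 0.
If it is in box 2 (prior 1/4): the host has 3 equally likely choices, so probability 1/3; weight (1/4)·(1/3) = 1/12.
If it is in either of boxes 3 and 4 (prior 1/4 each): the host has 2 equally likely choices, so probability 1/2; weight (1/4)·(1/2) = 1/8 each.
The weights sum to 1/3.
So P(the gold coin in box 2 | the host opened box 1) = (1/12) / (1/3) = 1/4.

1/4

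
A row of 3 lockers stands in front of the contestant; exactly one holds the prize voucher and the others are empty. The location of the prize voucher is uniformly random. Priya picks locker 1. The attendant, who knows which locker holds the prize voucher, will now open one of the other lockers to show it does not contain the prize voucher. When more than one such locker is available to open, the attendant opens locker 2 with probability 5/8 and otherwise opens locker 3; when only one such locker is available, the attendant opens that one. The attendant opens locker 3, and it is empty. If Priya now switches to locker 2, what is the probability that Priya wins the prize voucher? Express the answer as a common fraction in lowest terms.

Consider each possible location of the prize voucher in turn.
If it is in locker 1 (prior 1/3): locker 2 is available but not opened, probability 3/8; weight (1/3)·(3/8) = 1/8.
If it is in locker 2 (prior 1/3): only locker 3 is available, probability 1; weight (1/3)·1 = 1/3.
If it is in locker 3 (prior 1/3): the attendant opened locker 3, so this case is ruled out; weight (1/3)·0 = 0.
The weights sum to 11/24.
So P(the prize voucher in locker 2 | the attendant opened locker 3) = (1/3) / (11/24) = 8/11.

8/11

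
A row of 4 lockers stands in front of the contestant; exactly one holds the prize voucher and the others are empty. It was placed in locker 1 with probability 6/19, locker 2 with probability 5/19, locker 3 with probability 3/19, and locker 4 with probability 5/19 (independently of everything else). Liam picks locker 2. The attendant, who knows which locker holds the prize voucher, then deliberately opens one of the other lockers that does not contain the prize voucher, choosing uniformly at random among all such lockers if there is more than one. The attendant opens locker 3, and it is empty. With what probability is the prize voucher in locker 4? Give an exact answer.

15/43

Condition on the true location of the prize voucher.
If it is in locker 1 (prior 6/19): the attendant has 2 equally likely choices, so probability 1/2; weight (6/19)·(1/2) = 3/19.
If it is in locker 2 (prior 5/19): the attendant has 3 equally likely choices, so probability 1/3; weight (5/19)·(1/3) = 5/57.
If it is in locker 3 (prior 3/19): the attendant opened locker 3, so this case is ruled out; weight (3/19)·0 = 0.
If it is in locker 4 (prior 5/19): the attendant has 2 equally likely choices, so probability 1/2; weight (5/19)·(1/2) = 5/38.
The weights sum to 43/114.
So P(the prize voucher in locker 4 | the attendant opened locker 3) = (5/38) / (43/114) = 15/43.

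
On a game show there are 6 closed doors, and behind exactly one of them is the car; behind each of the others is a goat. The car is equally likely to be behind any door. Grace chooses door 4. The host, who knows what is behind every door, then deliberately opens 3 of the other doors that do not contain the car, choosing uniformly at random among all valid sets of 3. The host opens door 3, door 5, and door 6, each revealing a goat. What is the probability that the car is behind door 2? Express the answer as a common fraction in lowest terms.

Condition on the true location of the car.
If it is behind either of doors 1 and 2 (prior 1/6 each): the host has 4 equally likely choices, so probability 1/4; weight (1/6)·(1/4) = 1/24 each.
If it is behind any of doors 3, 5, and 6 (prior 1/6 each): that door was opened and seen not to hold the prize — ruled out; weight (1/6)·0 = 0 each.
If it is behind door 4 (prior 1/6): the host has 10 equally likely choices, so probability 1/10; weight (1/6)·(1/10) = 1/60.
The weights sum to 1/10.
So P(the car behind door 2 | the host opened door 3, door 5, and door 6) = (1/24) / (1/10) = 5/12.

5/12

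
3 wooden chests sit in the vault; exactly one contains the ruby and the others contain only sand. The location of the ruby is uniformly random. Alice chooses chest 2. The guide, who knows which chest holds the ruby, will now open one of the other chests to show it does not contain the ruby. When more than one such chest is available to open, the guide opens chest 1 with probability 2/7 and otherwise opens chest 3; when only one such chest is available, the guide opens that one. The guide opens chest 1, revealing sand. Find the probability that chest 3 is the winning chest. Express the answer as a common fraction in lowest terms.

7/9

Consider each possible location of the ruby in turn.
If it is in chest 1 (prior 1/3): the guide opened chest 1, so this case is ruled out; weight (1/3)·0 = 0.
If it is in chest 2 (prior 1/3): chest 1 is available, opened with probability 2/7; weight (1/3)·(2/7) = 2/21.
If it is in chest 3 (prior 1/3): only chest 1 is available, probability 1; weight (1/3)·1 = 1/3.
The weights sum to 3/7.
So P(the ruby in chest 3 | the guide opened chest 1) = (1/3) / (3/7) = 7/9.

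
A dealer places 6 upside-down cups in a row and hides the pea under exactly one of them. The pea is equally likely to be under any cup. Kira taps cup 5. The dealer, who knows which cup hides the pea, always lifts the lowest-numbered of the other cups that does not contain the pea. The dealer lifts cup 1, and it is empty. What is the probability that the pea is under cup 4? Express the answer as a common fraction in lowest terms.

Consider each possible location of the pea in turn.
If it is under cup 1 (prior 1/6): the dealer opened cup 1, so this case is ruled out; weight (1/6)·0 = 0.
If it is under any of cups 2, 3, 4, 5, and 6 (prior 1/6 each): cup 1 is the lowest-numbered option available, probability 1; weight (1/6)·1 = 1/6 each.
The weights sum to 5/6.
So P(the pea under cup 4 | the dealer opened cup 1) = (1/6) / (5/6) = 1/5.

1/5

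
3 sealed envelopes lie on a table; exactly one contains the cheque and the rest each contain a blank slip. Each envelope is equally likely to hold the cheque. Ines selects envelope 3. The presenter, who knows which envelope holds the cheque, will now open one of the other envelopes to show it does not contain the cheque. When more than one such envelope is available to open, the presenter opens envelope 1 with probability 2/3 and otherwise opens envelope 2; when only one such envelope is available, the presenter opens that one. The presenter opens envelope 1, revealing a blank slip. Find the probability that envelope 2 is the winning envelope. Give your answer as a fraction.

3/5

Consider each possible location of the cheque in turn.
If it is in envelope 1 (prior 1/3): the presenter opened envelope 1, so this case is ruled out; weight (1/3)·0 = 0.
If it is in envelope 2 (prior 1/3): only envelope 1 is available, probability 1; weight (1/3)·1 = 1/3.
If it is in envelope 3 (prior 1/3): envelope 1 is available, opened with probability 2/3; weight (1/3)·(2/3) = 2/9.
The weights sum to 5/9.
So P(the cheque in envelope 2 | the presenter opened envelope 1) = (1/3) / (5/9) = 3/5.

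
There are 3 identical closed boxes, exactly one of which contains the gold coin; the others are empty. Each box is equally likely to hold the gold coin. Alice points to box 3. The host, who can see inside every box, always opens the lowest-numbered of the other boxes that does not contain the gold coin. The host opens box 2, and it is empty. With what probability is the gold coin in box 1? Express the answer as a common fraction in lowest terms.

1

Consider each possible location of the gold coin in turn.
If it is in box 1 (prior 1/3): box 2 is the lowest-numbered option available, probability 1; weight (1/3)·1 = 1/3.
If it is in box 2 (prior 1/3): the host opened box 2, so this case is ruled out; weight (1/3)·0 = 0.
If it is in box 3 (prior 1/3): the host would have opened box 1 instead, probability 0; weight (1/3)·0 = 0.
The weights sum to 1/3.
So P(the gold coin in box 1 | the host opened box 2) = (1/3) / (1/3) = 1.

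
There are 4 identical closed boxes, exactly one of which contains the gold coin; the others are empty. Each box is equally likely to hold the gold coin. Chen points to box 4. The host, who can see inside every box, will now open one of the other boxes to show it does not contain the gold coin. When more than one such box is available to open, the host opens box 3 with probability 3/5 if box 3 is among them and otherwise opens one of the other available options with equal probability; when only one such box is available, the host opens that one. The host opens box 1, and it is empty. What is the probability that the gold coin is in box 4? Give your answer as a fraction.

Consider each possible location of the gold coin in turn.
If it is in box 1 (prior 1/4): the host opened box 1, so this case is ruled out; weight (1/4)·0 = 0.
If it is in box 2 (prior 1/4): box 3 is available but not opened, probability 2/5; weight (1/4)·(2/5) = 1/10.
If it is in box 3 (prior 1/4): box 3 holds the prize so is unavailable; the host chooses uniformly among the 2 others, probability 1/2; weight (1/4)·(1/2) = 1/8.
If it is in box 4 (prior 1/4): box 3 is available but not opened; box 1 gets probability (1 − 3/5)/2 = 1/5; weight (1/4)·(1/5) = 1/20.
The weights sum to 11/40.
So P(the gold coin in box 4 | the host opened box 1) = (1/20) / (11/40) = 2/11.

2/11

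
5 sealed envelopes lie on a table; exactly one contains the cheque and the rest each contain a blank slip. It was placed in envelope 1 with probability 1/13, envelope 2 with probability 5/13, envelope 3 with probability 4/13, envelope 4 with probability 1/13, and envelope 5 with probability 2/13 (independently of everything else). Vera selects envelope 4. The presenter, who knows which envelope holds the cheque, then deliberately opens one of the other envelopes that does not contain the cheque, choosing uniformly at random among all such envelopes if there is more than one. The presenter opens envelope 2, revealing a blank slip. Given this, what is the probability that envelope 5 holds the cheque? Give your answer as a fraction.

Consider each possible location of the cheque in turn.
If it is in envelope 1 (prior 1/13): the presenter has 3 equally likely choices, so probability 1/3; weight (1/13)·(1/3) = 1/39.
If it is in envelope 2 (prior 5/13): the presenter opened envelope 2, so this case is ruled out; weight (5/13)·0 = 0.
If it is in envelope 3 (prior 4/13): the presenter has 3 equally likely choices, so probability 1/3; weight (4/13)·(1/3) = 4/39.
If it is in envelope 4 (prior 1/13): the presenter has 4 equally likely choices, so probability 1/4; weight (1/13)·(1/4) = 1/52.
If it is in envelope 5 (prior 2/13): the presenter has 3 equally likely choices, so probability 1/3; weight (2/13)·(1/3) = 2/39.
The weights sum to 31/156.
So P(the cheque in envelope 5 | the presenter opened envelope 2) = (2/39) / (31/156) = 8/31.

8/31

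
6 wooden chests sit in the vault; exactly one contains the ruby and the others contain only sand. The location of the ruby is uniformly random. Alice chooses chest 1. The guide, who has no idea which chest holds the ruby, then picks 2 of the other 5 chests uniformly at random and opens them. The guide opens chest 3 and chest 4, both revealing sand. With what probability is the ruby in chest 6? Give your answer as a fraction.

1/4

Because the guide chose which chests to open without knowing where the ruby is, the choice is independent of the prize location. Learning that none of the 2 opened chests holds the ruby simply rules out those 2 locations and leaves the remaining 4 chests still equally likely by symmetry.
So P(the ruby in chest 6) = 1/4.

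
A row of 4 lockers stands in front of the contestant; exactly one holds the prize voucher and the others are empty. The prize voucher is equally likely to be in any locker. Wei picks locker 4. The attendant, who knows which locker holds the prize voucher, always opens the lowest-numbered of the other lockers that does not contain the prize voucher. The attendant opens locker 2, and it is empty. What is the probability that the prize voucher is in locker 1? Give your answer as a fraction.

1

Condition on the true location of the prize voucher.
If it is in locker 1 (prior 1/4): locker 2 is the lowest-numbered option available, probability 1; weight (1/4)·1 = 1/4.
If it is in locker 2 (prior 1/4): the attendant opened locker 2, so this case is ruled out; weight (1/4)·0 = 0.
If it is in either of lockers 3 and 4 (prior 1/4 each): the attendant would have opened locker 1 instead, probability 0; weight (1/4)·0 = 0 each.
The weights sum to 1/4.
So P(the prize voucher in locker 1 | the attendant opened locker 2) = (1/4) / (1/4) = 1.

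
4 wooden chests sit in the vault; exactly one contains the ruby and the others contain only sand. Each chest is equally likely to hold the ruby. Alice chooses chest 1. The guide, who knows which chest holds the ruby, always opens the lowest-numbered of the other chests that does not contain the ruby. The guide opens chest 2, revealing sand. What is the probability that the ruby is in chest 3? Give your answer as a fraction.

Condition on the true location of the ruby.
If it is in any of chests 1, 3, and 4 (prior 1/4 each): chest 2 is the lowest-numbered option available, probability 1; weight (1/4)·1 = 1/4 each.
If it is in chest 2 (prior 1/4): the guide opened chest 2, so this case is ruled out; weight (1/4)·0 = 0.
The weights sum to 3/4.
So P(the ruby in chest 3 | the guide opened chest 2) = (1/4) / (3/4) = 1/3.

1/3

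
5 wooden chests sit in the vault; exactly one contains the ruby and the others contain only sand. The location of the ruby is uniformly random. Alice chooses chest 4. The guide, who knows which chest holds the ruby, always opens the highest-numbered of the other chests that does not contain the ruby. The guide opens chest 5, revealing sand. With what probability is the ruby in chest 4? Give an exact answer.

1/4

Consider each possible location of the ruby in turn.
If it is in any of chests 1, 2, 3, and 4 (prior 1/5 each): chest 5 is the highest-numbered option available, probability 1; weight (1/5)·1 = 1/5 each.
If it is in chest 5 (prior 1/5): the guide opened chest 5, so this case is ruled out; weight (1/5)·0 = 0.
The weights sum to 4/5.
So P(the ruby in chest 4 | the guide opened chest 5) = (1/5) / (4/5) = 1/4.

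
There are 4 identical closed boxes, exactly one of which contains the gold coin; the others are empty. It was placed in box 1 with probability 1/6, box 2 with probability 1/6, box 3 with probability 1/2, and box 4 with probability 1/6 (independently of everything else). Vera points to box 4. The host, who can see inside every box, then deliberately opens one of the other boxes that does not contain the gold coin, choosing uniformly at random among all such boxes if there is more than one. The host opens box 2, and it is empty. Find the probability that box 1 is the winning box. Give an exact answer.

3/14

Apply Bayes' rule, conditioning on where the gold coin actually is.
If it is in box 1 (prior 1/6): the host has 2 equally likely choices, so probability 1/2; weight (1/6)·(1/2) = 1/12.
If it is in box 2 (prior 1/6): the host opened box 2, so this case is ruled out; weight (1/6)·0 = 0.
If it is in box 3 (prior 1/2): the host has 2 equally likely choices, so probability 1/2; weight (1/2)·(1/2) = 1/4.
If it is in box 4 (prior 1/6): the host has 3 equally likely choices, so probability 1/3; weight (1/6)·(1/3) = 1/18.
The weights sum to 7/18.
So P(the gold coin in box 1 | the host opened box 2) = (1/12) / (7/18) = 3/14.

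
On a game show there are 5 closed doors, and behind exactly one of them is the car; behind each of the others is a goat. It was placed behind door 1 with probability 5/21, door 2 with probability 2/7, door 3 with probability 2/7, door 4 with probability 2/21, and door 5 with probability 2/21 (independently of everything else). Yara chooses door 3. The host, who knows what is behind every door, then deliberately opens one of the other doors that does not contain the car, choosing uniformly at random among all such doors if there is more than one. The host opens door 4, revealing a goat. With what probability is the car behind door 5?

Apply Bayes' rule, conditioning on where the car actually is.
If it is behind door 1 (prior 5/21): the host has 3 equally likely choices, so probability 1/3; weight (5/21)·(1/3) = 5/63.
If it is behind door 2 (prior 2/7): the host has 3 equally likely choices, so probability 1/3; weight (2/7)·(1/3) = 2/21.
If it is behind door 3 (prior 2/7): the host has 4 equally likely choices, so probability 1/4; weight (2/7)·(1/4) = 1/14.
If it is behind door 4 (prior 2/21): the host opened door 4, so this case is ruled out; weight (2/21)·0 = 0.
If it is behind door 5 (prior 2/21): the host has 3 equally likely choices, so probability 1/3; weight (2/21)·(1/3) = 2/63.
The weights sum to 5/18.
So P(the car behind door 5 | the host opened door 4) = (2/63) / (5/18) = 4/35.

4/35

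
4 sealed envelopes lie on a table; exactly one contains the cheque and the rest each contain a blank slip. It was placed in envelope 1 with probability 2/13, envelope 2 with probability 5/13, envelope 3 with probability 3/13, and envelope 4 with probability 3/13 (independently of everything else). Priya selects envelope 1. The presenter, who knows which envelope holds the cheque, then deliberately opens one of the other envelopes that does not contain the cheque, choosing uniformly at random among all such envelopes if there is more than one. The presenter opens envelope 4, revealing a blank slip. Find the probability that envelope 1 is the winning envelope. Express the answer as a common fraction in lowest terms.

Consider each possible location of the cheque in turn.
If it is in envelope 1 (prior 2/13): the presenter has 3 equally likely choices, so probability 1/3; weight (2/13)·(1/3) = 2/39.
If it is in envelope 2 (prior 5/13): the presenter has 2 equally likely choices, so probability 1/2; weight (5/13)·(1/2) = 5/26.
If it is in envelope 3 (prior 3/13): the presenter has 2 equally likely choices, so probability 1/2; weight (3/13)·(1/2) = 3/26.
If it is in envelope 4 (prior 3/13): the presenter opened envelope 4, so this case is ruled out; weight (3/13)·0 = 0.
The weights sum to 14/39.
So P(the cheque in envelope 1 | the presenter opened envelope 4) = (2/39) / (14/39) = 1/7.

1/7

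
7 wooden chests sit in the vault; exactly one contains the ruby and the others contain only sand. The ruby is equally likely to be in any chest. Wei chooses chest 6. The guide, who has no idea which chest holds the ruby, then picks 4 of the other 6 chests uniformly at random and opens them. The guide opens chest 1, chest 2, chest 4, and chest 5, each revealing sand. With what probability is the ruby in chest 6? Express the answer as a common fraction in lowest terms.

1/3

Because the guide chose which chests to open without knowing where the ruby is, the choice is independent of the prize location. Learning that none of the 4 opened chests holds the ruby simply rules out those 4 locations and leaves the remaining 3 chests still equally likely by symmetry.
So P(the ruby in chest 6) = 1/3.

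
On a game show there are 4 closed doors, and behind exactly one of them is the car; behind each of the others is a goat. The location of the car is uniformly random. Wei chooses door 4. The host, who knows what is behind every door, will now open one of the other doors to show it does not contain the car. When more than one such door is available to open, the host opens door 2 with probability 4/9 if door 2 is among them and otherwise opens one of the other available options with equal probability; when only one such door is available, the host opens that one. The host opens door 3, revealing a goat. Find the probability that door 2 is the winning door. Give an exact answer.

Consider each possible location of the car in turn.
If it is behind door 1 (prior 1/4): door 2 is available but not opened, probability 5/9; weight (1/4)·(5/9) = 5/36.
If it is behind door 2 (prior 1/4): door 2 holds the prize so is unavailable; the host chooses uniformly among the 2 others, probability 1/2; weight (1/4)·(1/2) = 1/8.
If it is behind door 3 (prior 1/4): the host opened door 3, so this case is ruled out; weight (1/4)·0 = 0.
If it is behind door 4 (prior 1/4): door 2 is available but not opened; door 3 gets probability (1 − 4/9)/2 = 5/18; weight (1/4)·(5/18) = 5/72.
The weights sum to 1/3.
So P(the car behind door 2 | the host opened door 3) = (1/8) / (1/3) = 3/8.

3/8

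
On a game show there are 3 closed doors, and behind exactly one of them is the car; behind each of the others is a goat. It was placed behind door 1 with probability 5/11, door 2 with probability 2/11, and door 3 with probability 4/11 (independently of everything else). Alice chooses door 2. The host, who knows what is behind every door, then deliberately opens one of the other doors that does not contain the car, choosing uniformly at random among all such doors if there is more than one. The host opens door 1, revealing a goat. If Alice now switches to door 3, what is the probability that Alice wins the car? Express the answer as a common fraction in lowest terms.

4/5

Condition on the true location of the car.
If it is behind door 1 (prior 5/11): the host opened door 1, so this case is ruled out; weight (5/11)·0 = 0.
If it is behind door 2 (prior 2/11): the host has 2 equally likely choices, so probability 1/2; weight (2/11)·(1/2) = 1/11.
If it is behind door 3 (prior 4/11): the host has no choice, probability 1; weight (4/11)·1 = 4/11.
The weights sum to 5/11.
So P(the car behind door 3 | the host opened door 1) = (4/11) / (5/11) = 4/5.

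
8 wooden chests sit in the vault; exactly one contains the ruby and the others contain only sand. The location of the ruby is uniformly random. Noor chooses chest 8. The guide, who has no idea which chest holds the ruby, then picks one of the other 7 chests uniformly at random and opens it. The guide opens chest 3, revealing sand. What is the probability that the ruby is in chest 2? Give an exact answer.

Apply Bayes' rule, conditioning on where the ruby actually is.
If it is in any of chests 1, 2, 4, 5, 6, 7, and 8 (prior 1/8 each): the guide picks chest 3 with probability 1/7 regardless, and it is not the prize; weight (1/8)·(1/7) = 1/56 each.
If it is in chest 3 (prior 1/8): the guide opened chest 3, so this case is ruled out; weight (1/8)·0 = 0.
The weights sum to 1/8.
So P(the ruby in chest 2 | the guide opened chest 3) = (1/56) / (1/8) = 1/7.

1/7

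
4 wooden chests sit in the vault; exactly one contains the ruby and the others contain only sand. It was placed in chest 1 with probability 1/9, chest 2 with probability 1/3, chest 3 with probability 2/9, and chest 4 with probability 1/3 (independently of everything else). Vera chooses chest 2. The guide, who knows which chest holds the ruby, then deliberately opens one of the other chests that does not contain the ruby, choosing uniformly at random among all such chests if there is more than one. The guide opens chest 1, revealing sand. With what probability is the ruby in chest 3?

2/7

Consider each possible location of the ruby in turn.
If it is in chest 1 (prior 1/9): the guide opened chest 1, so this case is ruled out; weight (1/9)·0 = 0.
If it is in chest 2 (prior 1/3): the guide has 3 equally likely choices, so probability 1/3; weight (1/3)·(1/3) = 1/9.
If it is in chest 3 (prior 2/9): the guide has 2 equally likely choices, so probability 1/2; weight (2/9)·(1/2) = 1/9.
If it is in chest 4 (prior 1/3): the guide has 2 equally likely choices, so probability 1/2; weight (1/3)·(1/2) = 1/6.
The weights sum to 7/18.
So P(the ruby in chest 3 | the guide opened chest 1) = (1/9) / (7/18) = 2/7.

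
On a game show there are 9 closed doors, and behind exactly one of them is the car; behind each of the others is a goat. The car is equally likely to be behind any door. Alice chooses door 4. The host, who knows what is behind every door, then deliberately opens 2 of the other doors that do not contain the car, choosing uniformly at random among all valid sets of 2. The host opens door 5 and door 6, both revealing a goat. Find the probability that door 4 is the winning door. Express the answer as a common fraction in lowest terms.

1/9

Apply Bayes' rule, conditioning on where the car actually is.
If it is behind any of doors 1, 2, 3, 7, 8, and 9 (prior 1/9 each): the host has 21 equally likely choices, so probability 1/21; weight (1/9)·(1/21) = 1/189 each.
If it is behind door 4 (prior 1/9): the host has 28 equally likely choices, so probability 1/28; weight (1/9)·(1/28) = 1/252.
If it is behind either of doors 5 and 6 (prior 1/9 each): that door was opened and seen not to hold the prize — ruled out; weight (1/9)·0 = 0 each.
The weights sum to 1/28.
So P(the car behind door 4 | the host opened door 5 and door 6) = (1/252) / (1/28) = 1/9.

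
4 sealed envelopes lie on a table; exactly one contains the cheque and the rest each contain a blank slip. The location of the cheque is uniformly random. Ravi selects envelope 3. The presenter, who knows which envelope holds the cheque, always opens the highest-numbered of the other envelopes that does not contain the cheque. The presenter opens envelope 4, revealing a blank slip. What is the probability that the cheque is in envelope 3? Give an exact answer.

Apply Bayes' rule, conditioning on where the cheque actually is.
If it is in any of envelopes 1, 2, and 3 (prior 1/4 each): envelope 4 is the highest-numbered option available, probability 1; weight (1/4)·1 = 1/4 each.
If it is in envelope 4 (prior 1/4): the presenter opened envelope 4, so this case is ruled out; weight (1/4)·0 = 0.
The weights sum to 3/4.
So P(the cheque in envelope 3 | the presenter opened envelope 4) = (1/4) / (3/4) = 1/3.

1/3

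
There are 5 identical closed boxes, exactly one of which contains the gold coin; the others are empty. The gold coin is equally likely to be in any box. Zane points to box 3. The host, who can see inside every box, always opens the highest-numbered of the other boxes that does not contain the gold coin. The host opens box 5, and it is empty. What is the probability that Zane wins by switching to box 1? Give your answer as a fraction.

1/4

Condition on the true location of the gold coin.
If it is in any of boxes 1, 2, 3, and 4 (prior 1/5 each): box 5 is the highest-numbered option available, probability 1; weight (1/5)·1 = 1/5 each.
If it is in box 5 (prior 1/5): the host opened box 5, so this case is ruled out; weight (1/5)·0 = 0.
The weights sum to 4/5.
So P(the gold coin in box 1 | the host opened box 5) = (1/5) / (4/5) = 1/4.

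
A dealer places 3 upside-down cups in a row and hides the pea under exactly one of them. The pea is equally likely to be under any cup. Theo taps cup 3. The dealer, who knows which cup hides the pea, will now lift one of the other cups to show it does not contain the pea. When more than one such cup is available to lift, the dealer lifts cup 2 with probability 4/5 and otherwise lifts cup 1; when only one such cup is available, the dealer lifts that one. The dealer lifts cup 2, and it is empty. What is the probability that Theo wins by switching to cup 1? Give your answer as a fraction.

5/9

Consider each possible location of the pea in turn.
If it is under cup 1 (prior 1/3): only cup 2 is available, probability 1; weight (1/3)·1 = 1/3.
If it is under cup 2 (prior 1/3): the dealer opened cup 2, so this case is ruled out; weight (1/3)·0 = 0.
If it is under cup 3 (prior 1/3): cup 2 is available, opened with probability 4/5; weight (1/3)·(4/5) = 4/15.
The weights sum to 3/5.
So P(the pea under cup 1 | the dealer opened cup 2) = (1/3) / (3/5) = 5/9.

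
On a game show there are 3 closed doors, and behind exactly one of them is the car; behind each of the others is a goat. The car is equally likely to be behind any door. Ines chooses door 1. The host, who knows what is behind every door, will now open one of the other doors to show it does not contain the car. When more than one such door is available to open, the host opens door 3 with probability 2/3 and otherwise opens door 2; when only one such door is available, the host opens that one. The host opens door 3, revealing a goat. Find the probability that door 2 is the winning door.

Condition on the true location of the car.
If it is behind door 1 (prior 1/3): door 3 is available, opened with probability 2/3; weight (1/3)·(2/3) = 2/9.
If it is behind door 2 (prior 1/3): only door 3 is available, probability 1; weight (1/3)·1 = 1/3.
If it is behind door 3 (prior 1/3): the host opened door 3, so this case is ruled out; weight (1/3)·0 = 0.
The weights sum to 5/9.
So P(the car behind door 2 | the host opened door 3) = (1/3) / (5/9) = 3/5.

3/5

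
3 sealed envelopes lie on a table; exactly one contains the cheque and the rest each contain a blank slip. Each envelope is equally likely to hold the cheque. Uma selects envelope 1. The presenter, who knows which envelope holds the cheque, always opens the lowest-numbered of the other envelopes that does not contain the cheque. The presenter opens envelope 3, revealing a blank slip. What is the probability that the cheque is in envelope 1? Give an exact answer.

Condition on the true location of the cheque.
If it is in envelope 1 (prior 1/3): the presenter would have opened envelope 2 instead, probability 0; weight (1/3)·0 = 0.
If it is in envelope 2 (prior 1/3): envelope 3 is the lowest-numbered option available, probability 1; weight (1/3)·1 = 1/3.
If it is in envelope 3 (prior 1/3): the presenter opened envelope 3, so this case is ruled out; weight (1/3)·0 = 0.
The weights sum to 1/3.
So P(the cheque in envelope 1 | the presenter opened envelope 3) = 0 / (1/3) = 0.

0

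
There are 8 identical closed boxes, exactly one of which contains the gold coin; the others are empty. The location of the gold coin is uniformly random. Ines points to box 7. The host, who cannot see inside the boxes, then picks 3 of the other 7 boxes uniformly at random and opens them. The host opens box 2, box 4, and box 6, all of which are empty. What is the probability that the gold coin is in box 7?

1/5

Condition on the true location of the gold coin.
If it is in any of boxes 1, 3, 5, 7, and 8 (prior 1/8 each): the host picks exactly this set with probability 1/35 regardless, and none is the prize; weight (1/8)·(1/35) = 1/280 each.
If it is in any of boxes 2, 4, and 6 (prior 1/8 each): that box was opened and seen not to hold the prize — ruled out; weight (1/8)·0 = 0 each.
The weights sum to 1/56.
So P(the gold coin in box 7 | the host opened box 2, box 4, and box 6) = (1/280) / (1/56) = 1/5.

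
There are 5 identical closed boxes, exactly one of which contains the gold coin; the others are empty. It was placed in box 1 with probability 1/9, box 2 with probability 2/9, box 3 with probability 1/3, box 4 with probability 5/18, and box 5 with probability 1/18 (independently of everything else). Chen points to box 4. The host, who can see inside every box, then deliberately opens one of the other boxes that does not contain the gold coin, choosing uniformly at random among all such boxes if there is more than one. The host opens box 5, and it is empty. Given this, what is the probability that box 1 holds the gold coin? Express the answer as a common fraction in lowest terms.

8/63

Consider each possible location of the gold coin in turn.
If it is in box 1 (prior 1/9): the host has 3 equally likely choices, so probability 1/3; weight (1/9)·(1/3) = 1/27.
If it is in box 2 (prior 2/9): the host has 3 equally likely choices, so probability 1/3; weight (2/9)·(1/3) = 2/27.
If it is in box 3 (prior 1/3): the host has 3 equally likely choices, so probability 1/3; weight (1/3)·(1/3) = 1/9.
If it is in box 4 (prior 5/18): the host has 4 equally likely choices, so probability 1/4; weight (5/18)·(1/4) = 5/72.
If it is in box 5 (prior 1/18): the host opened box 5, so this case is ruled out; weight (1/18)·0 = 0.
The weights sum to 7/24.
So P(the gold coin in box 1 | the host opened box 5) = (1/27) / (7/24) = 8/63.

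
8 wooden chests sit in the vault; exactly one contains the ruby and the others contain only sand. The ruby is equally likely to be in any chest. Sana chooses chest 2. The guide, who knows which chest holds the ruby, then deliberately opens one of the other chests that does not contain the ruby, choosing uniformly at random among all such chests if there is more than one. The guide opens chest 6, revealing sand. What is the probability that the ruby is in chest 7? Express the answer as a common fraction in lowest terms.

Consider each possible location of the ruby in turn.
If it is in any of chests 1, 3, 4, 5, 7, and 8 (prior 1/8 each): the guide has 6 equally likely choices, so probability 1/6; weight (1/8)·(1/6) = 1/48 each.
If it is in chest 2 (prior 1/8): the guide has 7 equally likely choices, so probability 1/7; weight (1/8)·(1/7) = 1/56.
If it is in chest 6 (prior 1/8): the guide opened chest 6, so this case is ruled out; weight (1/8)·0 = 0.
The weights sum to 1/7.
So P(the ruby in chest 7 | the guide opened chest 6) = (1/48) / (1/7) = 7/48.

7/48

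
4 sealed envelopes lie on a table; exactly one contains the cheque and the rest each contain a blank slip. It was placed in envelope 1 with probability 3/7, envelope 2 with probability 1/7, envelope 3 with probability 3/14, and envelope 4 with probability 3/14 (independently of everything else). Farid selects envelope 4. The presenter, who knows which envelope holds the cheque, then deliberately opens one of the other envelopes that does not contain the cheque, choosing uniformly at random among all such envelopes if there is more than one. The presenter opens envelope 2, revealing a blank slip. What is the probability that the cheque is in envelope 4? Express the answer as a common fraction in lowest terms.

Condition on the true location of the cheque.
If it is in envelope 1 (prior 3/7): the presenter has 2 equally likely choices, so probability 1/2; weight (3/7)·(1/2) = 3/14.
If it is in envelope 2 (prior 1/7): the presenter opened envelope 2, so this case is ruled out; weight (1/7)·0 = 0.
If it is in envelope 3 (prior 3/14): the presenter has 2 equally likely choices, so probability 1/2; weight (3/14)·(1/2) = 3/28.
If it is in envelope 4 (prior 3/14): the presenter has 3 equally likely choices, so probability 1/3; weight (3/14)·(1/3) = 1/14.
The weights sum to 11/28.
So P(the cheque in envelope 4 | the presenter opened envelope 2) = (1/14) / (11/28) = 2/11.

2/11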